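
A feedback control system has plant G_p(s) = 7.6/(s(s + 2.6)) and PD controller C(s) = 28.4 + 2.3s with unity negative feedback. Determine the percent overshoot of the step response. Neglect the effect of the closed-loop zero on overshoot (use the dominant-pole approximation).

5.28%

Forward path: (28.4 + 2.3s)·7.6/(s(s+2.6)). The closed-loop characteristic equation is s² + (2.6 + 7.6·2.3)s + 7.6·28.4 = 0.
That is s² + 20.08s + 215.8 = 0, so ω_n = 14.69 rad/s and ζ = 20.08/(2·14.69) = 0.6834.
%OS = 100·exp(−πζ/√(1−ζ²)) = 5.28%.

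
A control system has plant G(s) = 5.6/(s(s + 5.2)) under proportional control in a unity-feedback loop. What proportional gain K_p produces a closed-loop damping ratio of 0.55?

K_p = 3.99

Closed-loop characteristic equation: s² + 5.2s + K_p·5.6 = 0.
So ω_n = √(5.6K_p) and 2ζω_n = 5.2, giving ζ = 5.2/(2√(5.6K_p)).
Setting ζ = 0.55: √(5.6K_p) = 5.2/(2·0.55) = 4.727, so K_p = 22.35/5.6 = 3.99.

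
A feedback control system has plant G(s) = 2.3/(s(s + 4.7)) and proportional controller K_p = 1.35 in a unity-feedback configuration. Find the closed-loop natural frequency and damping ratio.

1 + K_p·G(s) = 0 gives s² + 4.7s + 3.105 = 0.
Matching s² + 2ζω_n s + ω_n²: ω_n = √3.105 = 1.762 rad/s and 2ζω_n = 4.7, so ζ = 4.7/(2·1.762) = 1.33.

ω_n = 1.76 rad/s, ζ = 1.33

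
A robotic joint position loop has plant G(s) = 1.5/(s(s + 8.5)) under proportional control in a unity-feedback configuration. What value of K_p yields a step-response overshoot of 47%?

From %OS = 100·exp(−πζ/√(1−ζ²)) = 47%, ζ = −ln(0.47)/√(π²+ln²(0.47)) = 0.2337.
Characteristic equation s² + 8.5s + 1.5K_p = 0 gives ζ = 8.5/(2√(1.5K_p)).
Setting ζ = 0.2337: √(1.5K_p) = 8.5/(2·0.2337) = 18.19, so K_p = 330.8/1.5 = 221.

K_p = 221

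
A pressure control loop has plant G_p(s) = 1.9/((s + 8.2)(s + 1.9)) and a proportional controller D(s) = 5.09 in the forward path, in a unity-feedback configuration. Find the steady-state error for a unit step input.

0.617

The loop is type 0. Static position error constant K_pos = D(0)·G_p(0) = 5.09·0.122 = 0.6207.
Steady-state error to a unit step: e_ss = 1/(1+K_pos) = 1/1.621 = 0.617.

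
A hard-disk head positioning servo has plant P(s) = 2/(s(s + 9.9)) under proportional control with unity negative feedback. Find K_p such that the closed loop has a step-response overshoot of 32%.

From %OS = 100·exp(−πζ/√(1−ζ²)) = 32%, ζ = −ln(0.32)/√(π²+ln²(0.32)) = 0.341.
Characteristic equation s² + 9.9s + 2K_p = 0 gives ζ = 9.9/(2√(2K_p)).
Setting ζ = 0.341: √(2K_p) = 9.9/(2·0.341) = 14.52, so K_p = 210.8/2 = 105.

K_p = 105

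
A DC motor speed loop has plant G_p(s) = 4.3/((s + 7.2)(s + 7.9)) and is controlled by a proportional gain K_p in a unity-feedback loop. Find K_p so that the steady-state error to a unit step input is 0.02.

The loop is type 0, so e_ss(step) = 1/(1 + K_pos) with K_pos = K_p·G_p(0).
G_p(0) = 0.0756. Require 1/(1 + K_p·0.0756) = 0.02, so 1 + 0.0756·K_p = 50.
K_p = (50 − 1)/0.0756 = 648.

K_p = 648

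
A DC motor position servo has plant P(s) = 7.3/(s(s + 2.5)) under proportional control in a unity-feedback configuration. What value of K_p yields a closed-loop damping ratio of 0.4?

Closed-loop characteristic equation: s² + 2.5s + K_p·7.3 = 0.
So ω_n = √(7.3K_p) and 2ζω_n = 2.5, giving ζ = 2.5/(2√(7.3K_p)).
Setting ζ = 0.4: √(7.3K_p) = 2.5/(2·0.4) = 3.125, so K_p = 9.766/7.3 = 1.34.

K_p = 1.34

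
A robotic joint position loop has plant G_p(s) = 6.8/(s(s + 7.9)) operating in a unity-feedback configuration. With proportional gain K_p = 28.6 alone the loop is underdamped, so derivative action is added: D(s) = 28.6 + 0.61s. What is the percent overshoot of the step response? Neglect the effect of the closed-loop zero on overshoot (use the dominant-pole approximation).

Forward path: (28.6 + 0.61s)·6.8/(s(s+7.9)). The closed-loop characteristic equation is s² + (7.9 + 6.8·0.61)s + 6.8·28.6 = 0.
That is s² + 12.05s + 194.5 = 0, so ω_n = 13.95 rad/s and ζ = 12.05/(2·13.95) = 0.432.
%OS = 100·exp(−πζ/√(1−ζ²)) = 22.2%.

22.2%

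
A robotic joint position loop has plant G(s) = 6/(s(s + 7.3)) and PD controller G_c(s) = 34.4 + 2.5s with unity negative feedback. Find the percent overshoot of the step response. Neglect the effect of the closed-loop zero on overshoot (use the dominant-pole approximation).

Forward path: (34.4 + 2.5s)·6/(s(s+7.3)). The closed-loop characteristic equation is s² + (7.3 + 6·2.5)s + 6·34.4 = 0.
That is s² + 22.3s + 206.4 = 0, so ω_n = 14.37 rad/s and ζ = 22.3/(2·14.37) = 0.7761.
%OS = 100·exp(−πζ/√(1−ζ²)) = 2.09%.

2.09%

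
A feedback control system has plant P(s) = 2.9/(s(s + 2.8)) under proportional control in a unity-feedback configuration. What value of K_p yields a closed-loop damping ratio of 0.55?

Closed-loop characteristic equation: s² + 2.8s + K_p·2.9 = 0.
So ω_n = √(2.9K_p) and 2ζω_n = 2.8, giving ζ = 2.8/(2√(2.9K_p)).
Setting ζ = 0.55: √(2.9K_p) = 2.8/(2·0.55) = 2.545, so K_p = 6.479/2.9 = 2.23.

K_p = 2.23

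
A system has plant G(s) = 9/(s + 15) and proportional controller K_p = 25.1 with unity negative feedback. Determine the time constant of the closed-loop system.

τ = 0.00415 s

Closed-loop transfer function: T(s) = K_p·G(s)/(1 + K_p·G(s)) = 225.9/(s + 15 + 225.9) = 225.9/(s + 240.9).
Time constant τ = 1/240.9 = 0.00415 s.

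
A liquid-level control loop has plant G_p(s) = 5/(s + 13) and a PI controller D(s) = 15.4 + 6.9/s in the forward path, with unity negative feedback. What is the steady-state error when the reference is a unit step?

0

The open loop D(s)G_p(s) has a pole at the origin (type 1), so the static position error constant is infinite and e_ss = 1/(1+∞) = 0.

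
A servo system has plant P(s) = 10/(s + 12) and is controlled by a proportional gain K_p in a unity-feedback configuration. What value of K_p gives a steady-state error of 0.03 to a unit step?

K_p = 38.8

For a type-0 loop with proportional control, e_ss = 1/(1 + K_p·P(0)).
P(0) = 0.8333. Require 1/(1 + K_p·0.8333) = 0.03, so 1 + 0.8333·K_p = 33.33.
K_p = (33.33 − 1)/0.8333 = 38.8.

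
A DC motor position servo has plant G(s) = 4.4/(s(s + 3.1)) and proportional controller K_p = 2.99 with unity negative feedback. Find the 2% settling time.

The closed-loop denominator s² + 3.1s + 13.16 gives ω_n = √13.16 = 3.627 and ζ = 3.1/(2ω_n) = 0.4273.
2% settling time T_s ≈ 4/(ζω_n) = 4/1.55 = 2.58 s.

T_s ≈ 2.58 s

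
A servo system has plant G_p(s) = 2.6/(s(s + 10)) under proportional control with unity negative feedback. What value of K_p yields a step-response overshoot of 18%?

K_p = 41.9

From %OS = 100·exp(−πζ/√(1−ζ²)) = 18%, ζ = −ln(0.18)/√(π²+ln²(0.18)) = 0.4791.
Characteristic equation s² + 10s + 2.6K_p = 0 gives ζ = 10/(2√(2.6K_p)).
Setting ζ = 0.4791: √(2.6K_p) = 10/(2·0.4791) = 10.44, so K_p = 108.9/2.6 = 41.9.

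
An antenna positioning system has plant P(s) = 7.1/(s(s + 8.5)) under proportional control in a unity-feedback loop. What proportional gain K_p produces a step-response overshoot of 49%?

K_p = 51.9

From %OS = 100·exp(−πζ/√(1−ζ²)) = 49%, ζ = −ln(0.49)/√(π²+ln²(0.49)) = 0.2214.
Characteristic equation s² + 8.5s + 7.1K_p = 0 gives ζ = 8.5/(2√(7.1K_p)).
Setting ζ = 0.2214: √(7.1K_p) = 8.5/(2·0.2214) = 19.19, so K_p = 368.4/7.1 = 51.9.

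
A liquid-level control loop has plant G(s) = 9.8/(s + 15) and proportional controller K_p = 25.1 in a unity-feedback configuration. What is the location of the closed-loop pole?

s = -261

Closed-loop transfer function: T(s) = K_p·G(s)/(1 + K_p·G(s)) = 246/(s + 15 + 246) = 246/(s + 261).
The closed-loop pole is at s = −261.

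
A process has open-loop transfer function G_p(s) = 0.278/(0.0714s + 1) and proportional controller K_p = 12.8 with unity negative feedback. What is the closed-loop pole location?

Closed loop: T(s) = K_p·G_p/(1+K_p·G_p) = 3.558/(0.0714s + 1 + 3.558), with pole at s = −(1 + 3.558)/0.0714 = −63.84.

s = -63.84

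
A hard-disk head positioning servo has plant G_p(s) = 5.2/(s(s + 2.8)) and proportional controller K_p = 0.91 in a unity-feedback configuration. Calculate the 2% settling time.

T_s ≈ 2.86 s

From 1 + K_pG_p(s) = 0: s² + 2.8s + 4.732 = 0 ⇒ ω_n = 2.175, ζ = 0.6436.
2% settling time T_s ≈ 4/(ζω_n) = 4/1.4 = 2.86 s.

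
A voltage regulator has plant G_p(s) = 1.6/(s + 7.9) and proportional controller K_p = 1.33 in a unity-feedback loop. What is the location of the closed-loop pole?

Closed-loop transfer function: T(s) = K_p·G_p(s)/(1 + K_p·G_p(s)) = 2.128/(s + 7.9 + 2.128) = 2.128/(s + 10.03).
The closed-loop pole is at s = −10.03.

s = -10.03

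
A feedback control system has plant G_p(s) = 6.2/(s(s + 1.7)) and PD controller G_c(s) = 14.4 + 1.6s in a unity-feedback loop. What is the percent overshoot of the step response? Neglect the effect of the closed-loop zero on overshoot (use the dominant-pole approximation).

8.63%

Forward path: (14.4 + 1.6s)·6.2/(s(s+1.7)). The closed-loop characteristic equation is s² + (1.7 + 6.2·1.6)s + 6.2·14.4 = 0.
That is s² + 11.62s + 89.28 = 0, so ω_n = 9.449 rad/s and ζ = 11.62/(2·9.449) = 0.6149.
%OS = 100·exp(−πζ/√(1−ζ²)) = 8.63%.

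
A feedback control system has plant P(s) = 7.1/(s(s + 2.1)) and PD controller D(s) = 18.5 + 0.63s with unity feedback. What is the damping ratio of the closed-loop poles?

Forward path: (18.5 + 0.63s)·7.1/(s(s+2.1)). The closed-loop characteristic equation is s² + (2.1 + 7.1·0.63)s + 7.1·18.5 = 0.
That is s² + 6.573s + 131.3 = 0, so ω_n = 11.46 rad/s and ζ = 6.573/(2·11.46) = 0.2868.

ζ = 0.287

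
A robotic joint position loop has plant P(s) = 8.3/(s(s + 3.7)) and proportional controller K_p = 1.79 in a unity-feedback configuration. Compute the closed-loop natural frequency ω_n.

The closed-loop denominator is s(s+3.7) + 1.79·8.3 = s² + 3.7s + 14.86.
Matching s² + 2ζω_n s + ω_n²: ω_n = √14.86 = 3.854 rad/s and 2ζω_n = 3.7, so ζ = 3.7/(2·3.854) = 0.48.

ω_n = 3.85 rad/s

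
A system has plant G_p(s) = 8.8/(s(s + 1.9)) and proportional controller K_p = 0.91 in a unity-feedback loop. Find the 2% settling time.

T_s ≈ 4.21 s

Closed-loop characteristic equation: s² + 1.9s + 8.008 = 0, so ω_n = 2.83 rad/s and ζ = 1.9/(2·2.83) = 0.3357.
2% settling time T_s ≈ 4/(ζω_n) = 4/0.95 = 4.21 s.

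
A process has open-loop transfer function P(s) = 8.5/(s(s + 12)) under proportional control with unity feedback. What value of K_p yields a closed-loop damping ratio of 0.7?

Closed-loop characteristic equation: s² + 12s + K_p·8.5 = 0.
So ω_n = √(8.5K_p) and 2ζω_n = 12, giving ζ = 12/(2√(8.5K_p)).
Setting ζ = 0.7: √(8.5K_p) = 12/(2·0.7) = 8.571, so K_p = 73.47/8.5 = 8.64.

K_p = 8.64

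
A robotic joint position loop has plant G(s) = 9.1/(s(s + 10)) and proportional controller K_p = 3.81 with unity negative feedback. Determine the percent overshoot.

0.64%

From 1 + K_pG(s) = 0: s² + 10s + 34.67 = 0 ⇒ ω_n = 5.888, ζ = 0.8492.
%OS = 100·exp(−πζ/√(1−ζ²)) = 100·exp(−π·0.8492/√0.2789) = 0.64%.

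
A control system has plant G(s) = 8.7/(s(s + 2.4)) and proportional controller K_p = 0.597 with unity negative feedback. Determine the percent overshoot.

The closed-loop denominator s² + 2.4s + 5.194 gives ω_n = √5.194 = 2.279 and ζ = 2.4/(2ω_n) = 0.5265.
%OS = 100·exp(−πζ/√(1−ζ²)) = 100·exp(−π·0.5265/√0.7228) = 14.3%.

14.3%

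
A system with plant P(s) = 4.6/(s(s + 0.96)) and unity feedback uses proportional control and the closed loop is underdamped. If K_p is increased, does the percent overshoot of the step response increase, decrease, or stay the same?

ζ = 0.96/(2√(4.6K_p)) decreases as K_p grows; lower damping means more overshoot.

increase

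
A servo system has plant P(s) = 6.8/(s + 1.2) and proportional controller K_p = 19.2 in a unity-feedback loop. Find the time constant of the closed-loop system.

τ = 0.00759 s

Closed-loop transfer function: T(s) = K_p·P(s)/(1 + K_p·P(s)) = 130.6/(s + 1.2 + 130.6) = 130.6/(s + 131.8).
Time constant τ = 1/131.8 = 0.00759 s.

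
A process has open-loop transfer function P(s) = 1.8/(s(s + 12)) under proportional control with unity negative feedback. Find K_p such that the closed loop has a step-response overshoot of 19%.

From %OS = 100·exp(−πζ/√(1−ζ²)) = 19%, ζ = −ln(0.19)/√(π²+ln²(0.19)) = 0.4673.
Characteristic equation s² + 12s + 1.8K_p = 0 gives ζ = 12/(2√(1.8K_p)).
Setting ζ = 0.4673: √(1.8K_p) = 12/(2·0.4673) = 12.84, so K_p = 164.8/1.8 = 91.6.

K_p = 91.6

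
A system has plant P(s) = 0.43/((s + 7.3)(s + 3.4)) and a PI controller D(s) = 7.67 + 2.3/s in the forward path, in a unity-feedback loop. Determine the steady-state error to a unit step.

The open loop D(s)P(s) has a pole at the origin (type 1), so the static position error constant is infinite and e_ss = 1/(1+∞) = 0.

0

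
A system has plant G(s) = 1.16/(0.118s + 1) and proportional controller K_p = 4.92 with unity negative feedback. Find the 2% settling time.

T_s ≈ 0.0704 s

Closed loop: T(s) = K_p·G/(1+K_p·G) = 5.707/(0.118s + 1 + 5.707), with pole at s = −(1 + 5.707)/0.118 = −56.84.
τ = 1/56.84 = 0.01759 s, so 2% settling time ≈ 4τ = 0.0704 s.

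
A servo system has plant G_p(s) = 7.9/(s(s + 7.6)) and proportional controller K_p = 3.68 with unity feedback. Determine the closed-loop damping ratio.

With unity feedback the closed-loop characteristic equation is s² + 7.6s + 3.68·7.9 = s² + 7.6s + 29.07 = 0.
Matching s² + 2ζω_n s + ω_n²: ω_n = √29.07 = 5.392 rad/s and 2ζω_n = 7.6, so ζ = 7.6/(2·5.392) = 0.705.

ζ = 0.705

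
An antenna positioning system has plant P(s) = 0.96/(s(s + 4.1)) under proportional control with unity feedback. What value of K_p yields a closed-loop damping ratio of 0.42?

K_p = 24.8

Closed-loop characteristic equation: s² + 4.1s + K_p·0.96 = 0.
So ω_n = √(0.96K_p) and 2ζω_n = 4.1, giving ζ = 4.1/(2√(0.96K_p)).
Setting ζ = 0.42: √(0.96K_p) = 4.1/(2·0.42) = 4.881, so K_p = 23.82/0.96 = 24.8.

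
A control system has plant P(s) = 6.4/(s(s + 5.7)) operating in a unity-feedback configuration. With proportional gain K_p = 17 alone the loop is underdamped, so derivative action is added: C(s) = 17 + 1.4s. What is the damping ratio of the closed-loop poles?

ζ = 0.703

Forward path: (17 + 1.4s)·6.4/(s(s+5.7)). The closed-loop characteristic equation is s² + (5.7 + 6.4·1.4)s + 6.4·17 = 0.
That is s² + 14.66s + 108.8 = 0, so ω_n = 10.43 rad/s and ζ = 14.66/(2·10.43) = 0.7027.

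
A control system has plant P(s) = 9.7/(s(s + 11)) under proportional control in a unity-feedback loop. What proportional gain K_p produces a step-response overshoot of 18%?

From %OS = 100·exp(−πζ/√(1−ζ²)) = 18%, ζ = −ln(0.18)/√(π²+ln²(0.18)) = 0.4791.
Characteristic equation s² + 11s + 9.7K_p = 0 gives ζ = 11/(2√(9.7K_p)).
Setting ζ = 0.4791: √(9.7K_p) = 11/(2·0.4791) = 11.48, so K_p = 131.8/9.7 = 13.6.

K_p = 13.6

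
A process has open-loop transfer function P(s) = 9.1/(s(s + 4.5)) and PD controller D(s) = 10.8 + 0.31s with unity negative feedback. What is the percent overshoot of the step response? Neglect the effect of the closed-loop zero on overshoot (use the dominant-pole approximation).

28.7%

Forward path: (10.8 + 0.31s)·9.1/(s(s+4.5)). The closed-loop characteristic equation is s² + (4.5 + 9.1·0.31)s + 9.1·10.8 = 0.
That is s² + 7.321s + 98.28 = 0, so ω_n = 9.914 rad/s and ζ = 7.321/(2·9.914) = 0.3692.
%OS = 100·exp(−πζ/√(1−ζ²)) = 28.7%.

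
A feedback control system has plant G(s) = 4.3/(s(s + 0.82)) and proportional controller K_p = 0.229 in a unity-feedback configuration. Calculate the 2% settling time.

T_s ≈ 9.76 s

Closed-loop characteristic equation: s² + 0.82s + 0.9847 = 0, so ω_n = 0.9923 rad/s and ζ = 0.82/(2·0.9923) = 0.4132.
2% settling time T_s ≈ 4/(ζω_n) = 4/0.41 = 9.76 s.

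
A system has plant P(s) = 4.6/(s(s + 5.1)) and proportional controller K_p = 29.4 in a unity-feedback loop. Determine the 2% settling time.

T_s ≈ 1.57 s

From 1 + K_pP(s) = 0: s² + 5.1s + 135.2 = 0 ⇒ ω_n = 11.63, ζ = 0.2193.
2% settling time T_s ≈ 4/(ζω_n) = 4/2.55 = 1.57 s.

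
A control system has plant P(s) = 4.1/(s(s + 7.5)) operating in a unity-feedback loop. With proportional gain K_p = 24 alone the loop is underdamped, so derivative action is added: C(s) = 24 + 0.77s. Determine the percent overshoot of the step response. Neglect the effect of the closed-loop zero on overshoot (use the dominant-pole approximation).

13.5%

Forward path: (24 + 0.77s)·4.1/(s(s+7.5)). The closed-loop characteristic equation is s² + (7.5 + 4.1·0.77)s + 4.1·24 = 0.
That is s² + 10.66s + 98.4 = 0, so ω_n = 9.92 rad/s and ζ = 10.66/(2·9.92) = 0.5372.
%OS = 100·exp(−πζ/√(1−ζ²)) = 13.5%.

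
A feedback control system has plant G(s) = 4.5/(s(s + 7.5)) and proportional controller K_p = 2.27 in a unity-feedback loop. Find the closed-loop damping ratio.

The closed-loop denominator is s(s+7.5) + 2.27·4.5 = s² + 7.5s + 10.21.
So ω_n² = 10.21 ⇒ ω_n = 3.196 rad/s, and ζ = 7.5/(2ω_n) = 1.17.

ζ = 1.17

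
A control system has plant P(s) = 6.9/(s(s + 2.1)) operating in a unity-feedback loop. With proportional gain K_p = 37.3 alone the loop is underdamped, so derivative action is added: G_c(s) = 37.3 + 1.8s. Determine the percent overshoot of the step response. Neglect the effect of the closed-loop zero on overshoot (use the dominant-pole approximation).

20.3%

Forward path: (37.3 + 1.8s)·6.9/(s(s+2.1)). The closed-loop characteristic equation is s² + (2.1 + 6.9·1.8)s + 6.9·37.3 = 0.
That is s² + 14.52s + 257.4 = 0, so ω_n = 16.04 rad/s and ζ = 14.52/(2·16.04) = 0.4525.
%OS = 100·exp(−πζ/√(1−ζ²)) = 20.3%.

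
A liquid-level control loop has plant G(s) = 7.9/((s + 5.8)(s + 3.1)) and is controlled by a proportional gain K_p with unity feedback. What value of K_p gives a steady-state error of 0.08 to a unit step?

The loop is type 0, so e_ss(step) = 1/(1 + K_pos) with K_pos = K_p·G(0).
G(0) = 0.4394. Require 1/(1 + K_p·0.4394) = 0.08, so 1 + 0.4394·K_p = 12.5.
K_p = (12.5 − 1)/0.4394 = 26.2.

K_p = 26.2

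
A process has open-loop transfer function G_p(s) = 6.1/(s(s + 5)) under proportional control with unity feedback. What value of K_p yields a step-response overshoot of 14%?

From %OS = 100·exp(−πζ/√(1−ζ²)) = 14%, ζ = −ln(0.14)/√(π²+ln²(0.14)) = 0.5305.
Characteristic equation s² + 5s + 6.1K_p = 0 gives ζ = 5/(2√(6.1K_p)).
Setting ζ = 0.5305: √(6.1K_p) = 5/(2·0.5305) = 4.712, so K_p = 22.21/6.1 = 3.64.

K_p = 3.64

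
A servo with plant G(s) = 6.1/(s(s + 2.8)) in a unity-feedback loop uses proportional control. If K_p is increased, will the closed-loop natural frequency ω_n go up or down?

increase

ω_n = √(6.1·K_p), which grows with K_p.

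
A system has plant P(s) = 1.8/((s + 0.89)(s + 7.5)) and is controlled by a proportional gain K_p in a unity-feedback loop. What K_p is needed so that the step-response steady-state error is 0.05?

Steady-state error for a unit step on this type-0 loop is 1/(1 + K_p·P(0)).
P(0) = 0.2697. Require 1/(1 + K_p·0.2697) = 0.05, so 1 + 0.2697·K_p = 20.
K_p = (20 − 1)/0.2697 = 70.5.

K_p = 70.5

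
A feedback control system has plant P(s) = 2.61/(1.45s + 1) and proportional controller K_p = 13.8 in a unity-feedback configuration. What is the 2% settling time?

T_s ≈ 0.157 s

Closed loop: T(s) = K_p·P/(1+K_p·P) = 36.02/(1.45s + 1 + 36.02), with pole at s = −(1 + 36.02)/1.45 = −25.53.
τ = 1/25.53 = 0.03917 s, so 2% settling time ≈ 4τ = 0.157 s.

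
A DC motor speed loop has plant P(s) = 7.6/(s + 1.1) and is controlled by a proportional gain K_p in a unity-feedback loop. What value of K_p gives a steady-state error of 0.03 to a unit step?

K_p = 4.68

For a type-0 loop with proportional control, e_ss = 1/(1 + K_p·P(0)).
P(0) = 6.909. Require 1/(1 + K_p·6.909) = 0.03, so 1 + 6.909·K_p = 33.33.
K_p = (33.33 − 1)/6.909 = 4.68.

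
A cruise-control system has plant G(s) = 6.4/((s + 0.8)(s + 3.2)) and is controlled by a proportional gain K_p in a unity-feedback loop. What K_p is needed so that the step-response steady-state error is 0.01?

K_p = 39.6

Steady-state error for a unit step on this type-0 loop is 1/(1 + K_p·G(0)).
G(0) = 2.5. Require 1/(1 + K_p·2.5) = 0.01, so 1 + 2.5·K_p = 100.
K_p = (100 − 1)/2.5 = 39.6.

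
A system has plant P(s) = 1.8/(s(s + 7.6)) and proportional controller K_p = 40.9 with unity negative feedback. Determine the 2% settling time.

T_s ≈ 1.05 s

The closed-loop denominator s² + 7.6s + 73.62 gives ω_n = √73.62 = 8.58 and ζ = 7.6/(2ω_n) = 0.4429.
2% settling time T_s ≈ 4/(ζω_n) = 4/3.8 = 1.05 s.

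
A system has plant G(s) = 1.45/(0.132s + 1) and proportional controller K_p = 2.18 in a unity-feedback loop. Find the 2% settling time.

T_s ≈ 0.127 s

Closed loop: T(s) = K_p·G/(1+K_p·G) = 3.161/(0.132s + 1 + 3.161), with pole at s = −(1 + 3.161)/0.132 = −31.52.
τ = 1/31.52 = 0.03172 s, so 2% settling time ≈ 4τ = 0.127 s.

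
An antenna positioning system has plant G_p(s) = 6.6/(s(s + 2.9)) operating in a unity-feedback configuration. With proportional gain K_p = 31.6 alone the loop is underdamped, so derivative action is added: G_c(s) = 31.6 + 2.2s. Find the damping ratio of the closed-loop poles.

Forward path: (31.6 + 2.2s)·6.6/(s(s+2.9)). The closed-loop characteristic equation is s² + (2.9 + 6.6·2.2)s + 6.6·31.6 = 0.
That is s² + 17.42s + 208.6 = 0, so ω_n = 14.44 rad/s and ζ = 17.42/(2·14.44) = 0.6031.

ζ = 0.603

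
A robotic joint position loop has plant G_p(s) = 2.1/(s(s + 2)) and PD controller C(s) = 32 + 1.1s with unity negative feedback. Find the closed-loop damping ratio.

ζ = 0.263

Forward path: (32 + 1.1s)·2.1/(s(s+2)). The closed-loop characteristic equation is s² + (2 + 2.1·1.1)s + 2.1·32 = 0.
That is s² + 4.31s + 67.2 = 0, so ω_n = 8.198 rad/s and ζ = 4.31/(2·8.198) = 0.2629.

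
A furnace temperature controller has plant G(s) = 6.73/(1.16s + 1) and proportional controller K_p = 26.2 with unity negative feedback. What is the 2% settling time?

T_s ≈ 0.0262 s

Closed loop: T(s) = K_p·G/(1+K_p·G) = 176.3/(1.16s + 1 + 176.3), with pole at s = −(1 + 176.3)/1.16 = −152.9.
τ = 1/152.9 = 0.006542 s, so 2% settling time ≈ 4τ = 0.0262 s.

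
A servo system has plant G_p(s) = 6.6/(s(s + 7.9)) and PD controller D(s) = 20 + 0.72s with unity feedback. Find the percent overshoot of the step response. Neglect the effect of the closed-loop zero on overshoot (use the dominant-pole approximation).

12.6%

Forward path: (20 + 0.72s)·6.6/(s(s+7.9)). The closed-loop characteristic equation is s² + (7.9 + 6.6·0.72)s + 6.6·20 = 0.
That is s² + 12.65s + 132 = 0, so ω_n = 11.49 rad/s and ζ = 12.65/(2·11.49) = 0.5506.
%OS = 100·exp(−πζ/√(1−ζ²)) = 12.6%.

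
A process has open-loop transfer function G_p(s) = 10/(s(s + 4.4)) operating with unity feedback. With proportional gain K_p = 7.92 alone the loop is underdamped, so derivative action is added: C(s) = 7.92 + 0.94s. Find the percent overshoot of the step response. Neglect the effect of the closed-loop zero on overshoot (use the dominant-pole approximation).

Forward path: (7.92 + 0.94s)·10/(s(s+4.4)). The closed-loop characteristic equation is s² + (4.4 + 10·0.94)s + 10·7.92 = 0.
That is s² + 13.8s + 79.2 = 0, so ω_n = 8.899 rad/s and ζ = 13.8/(2·8.899) = 0.7753.
%OS = 100·exp(−πζ/√(1−ζ²)) = 2.11%.

2.11%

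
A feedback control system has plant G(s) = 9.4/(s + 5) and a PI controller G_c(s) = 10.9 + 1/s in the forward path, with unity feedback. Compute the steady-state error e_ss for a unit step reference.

The open loop G_c(s)G(s) has a pole at the origin (type 1), so the static position error constant is infinite and e_ss = 1/(1+∞) = 0.

0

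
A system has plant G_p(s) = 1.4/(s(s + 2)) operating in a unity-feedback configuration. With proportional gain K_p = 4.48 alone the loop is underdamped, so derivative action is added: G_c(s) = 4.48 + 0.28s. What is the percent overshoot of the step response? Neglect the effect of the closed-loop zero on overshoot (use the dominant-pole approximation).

Forward path: (4.48 + 0.28s)·1.4/(s(s+2)). The closed-loop characteristic equation is s² + (2 + 1.4·0.28)s + 1.4·4.48 = 0.
That is s² + 2.392s + 6.272 = 0, so ω_n = 2.504 rad/s and ζ = 2.392/(2·2.504) = 0.4776.
%OS = 100·exp(−πζ/√(1−ζ²)) = 18.1%.

18.1%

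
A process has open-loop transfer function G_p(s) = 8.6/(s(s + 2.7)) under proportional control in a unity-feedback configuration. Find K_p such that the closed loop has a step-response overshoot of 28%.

From %OS = 100·exp(−πζ/√(1−ζ²)) = 28%, ζ = −ln(0.28)/√(π²+ln²(0.28)) = 0.3755.
Characteristic equation s² + 2.7s + 8.6K_p = 0 gives ζ = 2.7/(2√(8.6K_p)).
Setting ζ = 0.3755: √(8.6K_p) = 2.7/(2·0.3755) = 3.595, so K_p = 12.92/8.6 = 1.5.

K_p = 1.5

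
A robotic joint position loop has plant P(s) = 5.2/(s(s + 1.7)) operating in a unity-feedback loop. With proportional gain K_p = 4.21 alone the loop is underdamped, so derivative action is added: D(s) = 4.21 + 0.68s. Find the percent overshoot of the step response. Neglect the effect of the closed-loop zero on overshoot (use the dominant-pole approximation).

12%

Forward path: (4.21 + 0.68s)·5.2/(s(s+1.7)). The closed-loop characteristic equation is s² + (1.7 + 5.2·0.68)s + 5.2·4.21 = 0.
That is s² + 5.236s + 21.89 = 0, so ω_n = 4.679 rad/s and ζ = 5.236/(2·4.679) = 0.5595.
%OS = 100·exp(−πζ/√(1−ζ²)) = 12%.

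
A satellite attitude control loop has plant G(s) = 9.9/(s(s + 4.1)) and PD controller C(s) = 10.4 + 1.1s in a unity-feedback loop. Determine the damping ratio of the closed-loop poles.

Forward path: (10.4 + 1.1s)·9.9/(s(s+4.1)). The closed-loop characteristic equation is s² + (4.1 + 9.9·1.1)s + 9.9·10.4 = 0.
That is s² + 14.99s + 103 = 0, so ω_n = 10.15 rad/s and ζ = 14.99/(2·10.15) = 0.7386.

ζ = 0.739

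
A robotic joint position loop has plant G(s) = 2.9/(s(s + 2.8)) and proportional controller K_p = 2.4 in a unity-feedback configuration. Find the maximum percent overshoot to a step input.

14%

From 1 + K_pG(s) = 0: s² + 2.8s + 6.96 = 0 ⇒ ω_n = 2.638, ζ = 0.5307.
%OS = 100·exp(−πζ/√(1−ζ²)) = 100·exp(−π·0.5307/√0.7184) = 14%.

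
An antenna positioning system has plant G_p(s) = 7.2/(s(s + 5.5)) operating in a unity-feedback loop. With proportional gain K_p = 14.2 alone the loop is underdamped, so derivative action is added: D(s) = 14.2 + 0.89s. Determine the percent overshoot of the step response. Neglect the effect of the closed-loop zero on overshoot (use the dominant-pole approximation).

10.1%

Forward path: (14.2 + 0.89s)·7.2/(s(s+5.5)). The closed-loop characteristic equation is s² + (5.5 + 7.2·0.89)s + 7.2·14.2 = 0.
That is s² + 11.91s + 102.2 = 0, so ω_n = 10.11 rad/s and ζ = 11.91/(2·10.11) = 0.5888.
%OS = 100·exp(−πζ/√(1−ζ²)) = 10.1%.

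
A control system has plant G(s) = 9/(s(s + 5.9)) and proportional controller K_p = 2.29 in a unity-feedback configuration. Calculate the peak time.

T_p = 0.91 s

Closed-loop characteristic equation: s² + 5.9s + 20.61 = 0, so ω_n = 4.54 rad/s and ζ = 5.9/(2·4.54) = 0.6498.
Damped frequency ω_d = ω_n√(1−ζ²) = 3.451 rad/s, so peak time T_p = π/ω_d = 0.91 s.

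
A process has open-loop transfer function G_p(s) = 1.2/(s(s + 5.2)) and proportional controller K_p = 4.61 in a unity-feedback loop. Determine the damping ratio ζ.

ζ = 1.11

1 + K_p·G_p(s) = 0 gives s² + 5.2s + 5.532 = 0.
So ω_n² = 5.532 ⇒ ω_n = 2.352 rad/s, and ζ = 5.2/(2ω_n) = 1.11.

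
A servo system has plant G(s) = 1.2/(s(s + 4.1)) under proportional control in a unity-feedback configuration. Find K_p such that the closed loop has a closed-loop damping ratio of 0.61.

K_p = 9.41

Closed-loop characteristic equation: s² + 4.1s + K_p·1.2 = 0.
So ω_n = √(1.2K_p) and 2ζω_n = 4.1, giving ζ = 4.1/(2√(1.2K_p)).
Setting ζ = 0.61: √(1.2K_p) = 4.1/(2·0.61) = 3.361, so K_p = 11.29/1.2 = 9.41.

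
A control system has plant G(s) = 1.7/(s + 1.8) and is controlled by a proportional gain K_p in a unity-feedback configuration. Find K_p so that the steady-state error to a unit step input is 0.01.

Steady-state error for a unit step on this type-0 loop is 1/(1 + K_p·G(0)).
G(0) = 0.9444. Require 1/(1 + K_p·0.9444) = 0.01, so 1 + 0.9444·K_p = 100.
K_p = (100 − 1)/0.9444 = 105.

K_p = 105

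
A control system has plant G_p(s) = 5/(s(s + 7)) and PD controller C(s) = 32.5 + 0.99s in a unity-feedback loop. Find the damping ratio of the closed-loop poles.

Forward path: (32.5 + 0.99s)·5/(s(s+7)). The closed-loop characteristic equation is s² + (7 + 5·0.99)s + 5·32.5 = 0.
That is s² + 11.95s + 162.5 = 0, so ω_n = 12.75 rad/s and ζ = 11.95/(2·12.75) = 0.4687.

ζ = 0.469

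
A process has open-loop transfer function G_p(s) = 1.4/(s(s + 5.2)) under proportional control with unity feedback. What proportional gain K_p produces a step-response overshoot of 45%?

K_p = 79.6

From %OS = 100·exp(−πζ/√(1−ζ²)) = 45%, ζ = −ln(0.45)/√(π²+ln²(0.45)) = 0.2463.
Characteristic equation s² + 5.2s + 1.4K_p = 0 gives ζ = 5.2/(2√(1.4K_p)).
Setting ζ = 0.2463: √(1.4K_p) = 5.2/(2·0.2463) = 10.55, so K_p = 111.4/1.4 = 79.6.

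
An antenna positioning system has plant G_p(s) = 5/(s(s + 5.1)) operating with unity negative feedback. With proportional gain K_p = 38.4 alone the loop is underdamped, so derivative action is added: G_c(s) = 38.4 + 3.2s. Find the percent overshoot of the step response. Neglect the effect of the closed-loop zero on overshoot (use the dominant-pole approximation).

Forward path: (38.4 + 3.2s)·5/(s(s+5.1)). The closed-loop characteristic equation is s² + (5.1 + 5·3.2)s + 5·38.4 = 0.
That is s² + 21.1s + 192 = 0, so ω_n = 13.86 rad/s and ζ = 21.1/(2·13.86) = 0.7614.
%OS = 100·exp(−πζ/√(1−ζ²)) = 2.5%.

2.5%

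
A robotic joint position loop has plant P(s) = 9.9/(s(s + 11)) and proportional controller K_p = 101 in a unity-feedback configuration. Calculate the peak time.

T_p = 0.101 s

The closed-loop denominator s² + 11s + 999.9 gives ω_n = √999.9 = 31.62 and ζ = 11/(2ω_n) = 0.1739.
Damped frequency ω_d = ω_n√(1−ζ²) = 31.14 rad/s, so peak time T_p = π/ω_d = 0.101 s.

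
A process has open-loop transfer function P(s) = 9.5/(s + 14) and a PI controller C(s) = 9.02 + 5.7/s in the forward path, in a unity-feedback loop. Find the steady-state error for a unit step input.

0

The open loop C(s)P(s) has a pole at the origin (type 1), so the static position error constant is infinite and e_ss = 1/(1+∞) = 0.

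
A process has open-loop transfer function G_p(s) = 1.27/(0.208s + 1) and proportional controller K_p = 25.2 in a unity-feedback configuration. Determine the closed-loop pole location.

Closed loop: T(s) = K_p·G_p/(1+K_p·G_p) = 32/(0.208s + 1 + 32), with pole at s = −(1 + 32)/0.208 = −158.7.

s = -158.7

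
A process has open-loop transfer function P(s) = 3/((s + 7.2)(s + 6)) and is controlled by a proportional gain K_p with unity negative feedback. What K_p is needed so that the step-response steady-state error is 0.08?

For a type-0 loop with proportional control, e_ss = 1/(1 + K_p·P(0)).
P(0) = 0.06944. Require 1/(1 + K_p·0.06944) = 0.08, so 1 + 0.06944·K_p = 12.5.
K_p = (12.5 − 1)/0.06944 = 166.

K_p = 166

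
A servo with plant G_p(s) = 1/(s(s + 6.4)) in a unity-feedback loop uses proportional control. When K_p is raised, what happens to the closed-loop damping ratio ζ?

ζ = 6.4/(2√(1K_p)); increasing K_p raises the denominator, so ζ falls.

decrease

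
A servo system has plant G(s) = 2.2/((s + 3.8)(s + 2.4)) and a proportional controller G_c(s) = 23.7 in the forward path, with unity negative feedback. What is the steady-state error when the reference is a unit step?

0.149

The loop is type 0. Static position error constant K_pos = G_c(0)·G(0) = 23.7·0.2412 = 5.717.
Steady-state error to a unit step: e_ss = 1/(1+K_pos) = 1/6.717 = 0.149.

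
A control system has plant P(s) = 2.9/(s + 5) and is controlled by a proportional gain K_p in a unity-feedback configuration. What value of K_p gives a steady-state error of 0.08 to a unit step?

K_p = 19.8

Steady-state error for a unit step on this type-0 loop is 1/(1 + K_p·P(0)).
P(0) = 0.58. Require 1/(1 + K_p·0.58) = 0.08, so 1 + 0.58·K_p = 12.5.
K_p = (12.5 − 1)/0.58 = 19.8.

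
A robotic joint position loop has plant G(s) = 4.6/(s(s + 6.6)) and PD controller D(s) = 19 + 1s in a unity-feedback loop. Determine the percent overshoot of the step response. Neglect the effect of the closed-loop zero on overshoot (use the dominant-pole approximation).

Forward path: (19 + 1s)·4.6/(s(s+6.6)). The closed-loop characteristic equation is s² + (6.6 + 4.6·1)s + 4.6·19 = 0.
That is s² + 11.2s + 87.4 = 0, so ω_n = 9.349 rad/s and ζ = 11.2/(2·9.349) = 0.599.
%OS = 100·exp(−πζ/√(1−ζ²)) = 9.54%.

9.54%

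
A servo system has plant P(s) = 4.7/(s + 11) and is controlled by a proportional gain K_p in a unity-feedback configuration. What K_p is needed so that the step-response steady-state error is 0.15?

Steady-state error for a unit step on this type-0 loop is 1/(1 + K_p·P(0)).
P(0) = 0.4273. Require 1/(1 + K_p·0.4273) = 0.15, so 1 + 0.4273·K_p = 6.667.
K_p = (6.667 − 1)/0.4273 = 13.3.

K_p = 13.3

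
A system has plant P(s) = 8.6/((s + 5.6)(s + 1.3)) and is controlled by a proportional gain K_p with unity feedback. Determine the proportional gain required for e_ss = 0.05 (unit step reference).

K_p = 16.1

For a type-0 loop with proportional control, e_ss = 1/(1 + K_p·P(0)).
P(0) = 1.181. Require 1/(1 + K_p·1.181) = 0.05, so 1 + 1.181·K_p = 20.
K_p = (20 − 1)/1.181 = 16.1.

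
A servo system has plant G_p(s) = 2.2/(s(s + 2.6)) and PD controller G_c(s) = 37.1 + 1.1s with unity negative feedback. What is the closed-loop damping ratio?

ζ = 0.278

Forward path: (37.1 + 1.1s)·2.2/(s(s+2.6)). The closed-loop characteristic equation is s² + (2.6 + 2.2·1.1)s + 2.2·37.1 = 0.
That is s² + 5.02s + 81.62 = 0, so ω_n = 9.034 rad/s and ζ = 5.02/(2·9.034) = 0.2778.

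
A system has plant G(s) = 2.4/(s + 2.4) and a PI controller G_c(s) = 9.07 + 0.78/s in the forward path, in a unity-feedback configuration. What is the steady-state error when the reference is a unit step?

0

The open loop G_c(s)G(s) has a pole at the origin (type 1), so the static position error constant is infinite and e_ss = 1/(1+∞) = 0.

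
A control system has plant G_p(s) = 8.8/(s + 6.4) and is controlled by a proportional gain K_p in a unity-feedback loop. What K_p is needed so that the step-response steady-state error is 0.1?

The loop is type 0, so e_ss(step) = 1/(1 + K_pos) with K_pos = K_p·G_p(0).
G_p(0) = 1.375. Require 1/(1 + K_p·1.375) = 0.1, so 1 + 1.375·K_p = 10.
K_p = (10 − 1)/1.375 = 6.55.

K_p = 6.55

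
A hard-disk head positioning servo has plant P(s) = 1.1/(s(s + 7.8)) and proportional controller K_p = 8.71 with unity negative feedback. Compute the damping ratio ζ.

ζ = 1.26

The closed-loop denominator is s(s+7.8) + 8.71·1.1 = s² + 7.8s + 9.581.
So ω_n² = 9.581 ⇒ ω_n = 3.095 rad/s, and ζ = 7.8/(2ω_n) = 1.26.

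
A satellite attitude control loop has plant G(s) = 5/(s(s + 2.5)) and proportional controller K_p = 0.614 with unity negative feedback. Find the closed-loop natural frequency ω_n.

The closed-loop denominator is s(s+2.5) + 0.614·5 = s² + 2.5s + 3.07.
Matching s² + 2ζω_n s + ω_n²: ω_n = √3.07 = 1.752 rad/s and 2ζω_n = 2.5, so ζ = 2.5/(2·1.752) = 0.713.

ω_n = 1.75 rad/s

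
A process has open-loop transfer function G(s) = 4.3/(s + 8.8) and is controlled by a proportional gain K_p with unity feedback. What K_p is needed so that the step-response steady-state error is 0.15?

The loop is type 0, so e_ss(step) = 1/(1 + K_pos) with K_pos = K_p·G(0).
G(0) = 0.4886. Require 1/(1 + K_p·0.4886) = 0.15, so 1 + 0.4886·K_p = 6.667.
K_p = (6.667 − 1)/0.4886 = 11.6.

K_p = 11.6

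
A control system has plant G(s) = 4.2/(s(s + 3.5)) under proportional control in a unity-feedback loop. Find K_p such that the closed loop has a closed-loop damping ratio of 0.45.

Closed-loop characteristic equation: s² + 3.5s + K_p·4.2 = 0.
So ω_n = √(4.2K_p) and 2ζω_n = 3.5, giving ζ = 3.5/(2√(4.2K_p)).
Setting ζ = 0.45: √(4.2K_p) = 3.5/(2·0.45) = 3.889, so K_p = 15.12/4.2 = 3.6.

K_p = 3.6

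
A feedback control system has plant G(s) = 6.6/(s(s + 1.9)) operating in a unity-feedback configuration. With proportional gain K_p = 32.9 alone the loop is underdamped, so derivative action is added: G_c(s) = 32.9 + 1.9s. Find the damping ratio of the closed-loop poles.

Forward path: (32.9 + 1.9s)·6.6/(s(s+1.9)). The closed-loop characteristic equation is s² + (1.9 + 6.6·1.9)s + 6.6·32.9 = 0.
That is s² + 14.44s + 217.1 = 0, so ω_n = 14.74 rad/s and ζ = 14.44/(2·14.74) = 0.49.

ζ = 0.49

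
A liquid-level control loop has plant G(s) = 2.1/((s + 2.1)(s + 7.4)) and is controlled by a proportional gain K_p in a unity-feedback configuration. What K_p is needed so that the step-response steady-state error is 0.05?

Steady-state error for a unit step on this type-0 loop is 1/(1 + K_p·G(0)).
G(0) = 0.1351. Require 1/(1 + K_p·0.1351) = 0.05, so 1 + 0.1351·K_p = 20.
K_p = (20 − 1)/0.1351 = 141.

K_p = 141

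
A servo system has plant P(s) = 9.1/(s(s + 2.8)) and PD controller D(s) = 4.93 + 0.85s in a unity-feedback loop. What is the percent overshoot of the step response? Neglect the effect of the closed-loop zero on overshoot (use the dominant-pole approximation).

1.83%

Forward path: (4.93 + 0.85s)·9.1/(s(s+2.8)). The closed-loop characteristic equation is s² + (2.8 + 9.1·0.85)s + 9.1·4.93 = 0.
That is s² + 10.54s + 44.86 = 0, so ω_n = 6.698 rad/s and ζ = 10.54/(2·6.698) = 0.7864.
%OS = 100·exp(−πζ/√(1−ζ²)) = 1.83%.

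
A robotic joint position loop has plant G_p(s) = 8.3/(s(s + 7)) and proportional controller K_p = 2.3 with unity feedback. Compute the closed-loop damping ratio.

1 + K_p·G_p(s) = 0 gives s² + 7s + 19.09 = 0.
So ω_n² = 19.09 ⇒ ω_n = 4.369 rad/s, and ζ = 7/(2ω_n) = 0.801.

ζ = 0.801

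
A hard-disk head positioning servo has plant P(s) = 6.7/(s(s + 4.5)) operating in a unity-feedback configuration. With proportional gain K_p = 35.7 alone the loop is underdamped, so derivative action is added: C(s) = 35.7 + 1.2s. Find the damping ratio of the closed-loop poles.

Forward path: (35.7 + 1.2s)·6.7/(s(s+4.5)). The closed-loop characteristic equation is s² + (4.5 + 6.7·1.2)s + 6.7·35.7 = 0.
That is s² + 12.54s + 239.2 = 0, so ω_n = 15.47 rad/s and ζ = 12.54/(2·15.47) = 0.4054.

ζ = 0.405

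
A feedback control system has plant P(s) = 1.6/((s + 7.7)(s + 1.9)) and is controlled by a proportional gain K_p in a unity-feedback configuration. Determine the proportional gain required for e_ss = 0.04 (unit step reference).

For a type-0 loop with proportional control, e_ss = 1/(1 + K_p·P(0)).
P(0) = 0.1094. Require 1/(1 + K_p·0.1094) = 0.04, so 1 + 0.1094·K_p = 25.
K_p = (25 − 1)/0.1094 = 219.

K_p = 219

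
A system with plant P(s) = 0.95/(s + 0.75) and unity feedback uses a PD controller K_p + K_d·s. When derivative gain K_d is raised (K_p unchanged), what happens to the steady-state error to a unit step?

K_d affects only the transient (the s-coefficient); the DC loop gain, and hence e_ss, depends only on K_p.

unchanged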